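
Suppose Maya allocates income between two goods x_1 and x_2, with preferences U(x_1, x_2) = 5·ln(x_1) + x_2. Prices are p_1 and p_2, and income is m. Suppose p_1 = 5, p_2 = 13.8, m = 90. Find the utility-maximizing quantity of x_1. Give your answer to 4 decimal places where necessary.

x_1* = 13.8

Set MRS = p_1/p_2: (5/x_1)/1 = p_1/p_2.
So x_1*(p_1,p_2) = 5·p_2/p_1, independent of income; and x_2* = (m − 5·p_2)/p_2.
At the given prices: x_1* = 5·13.8/5 = 13.8.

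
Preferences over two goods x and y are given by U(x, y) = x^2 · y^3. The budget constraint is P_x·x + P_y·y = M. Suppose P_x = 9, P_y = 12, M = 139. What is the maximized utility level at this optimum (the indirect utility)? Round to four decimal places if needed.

MU_x/MU_y = (2·y)/(3·x); tangency sets this equal to P_x/P_y.
Rearranging, P_y·y = (3/2)·P_x·x. Substituting into the budget gives P_x·x·(1 + (3/2)) = M.
Demand: x*(P_x,P_y,M) = 0.4·M/P_x and y* = 0.6·M/P_y.
At P_x=9, P_y=12, M=139: x* = 0.4·139/9 = 6.1778, y* = 6.95.
Utility at the optimum: U(6.1778, 6.95) = 12812.0604.

V = 12812.0604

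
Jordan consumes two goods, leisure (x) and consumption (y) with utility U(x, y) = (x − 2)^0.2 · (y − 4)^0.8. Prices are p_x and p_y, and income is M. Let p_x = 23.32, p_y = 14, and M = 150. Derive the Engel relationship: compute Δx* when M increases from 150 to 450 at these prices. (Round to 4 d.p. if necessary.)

Δx* = 2.5729

Discretionary income = 150 − 2·23.32 − 4·14 = 47.36; x* = 2 + 0.2·47.36/23.32 = 2.4062.
At M' = 450: x* = 4.9791. Change: 4.9791 − 2.4062 = 2.5729.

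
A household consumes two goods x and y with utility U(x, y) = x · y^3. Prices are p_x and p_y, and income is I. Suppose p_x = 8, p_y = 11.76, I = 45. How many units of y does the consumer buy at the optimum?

y* = 2.8699

The MRS is (1/3)·y/x. Set MRS = p_x/p_y.
So p_y·y = 3·p_x·x; combined with the budget, a share 0.25 of income goes to x.
Demand: x*(p_x,p_y,I) = 0.25·I/p_x and y* = 0.75·I/p_y.
At p_x=8, p_y=11.76, I=45: y* = 0.75·45/11.76 = 2.8699.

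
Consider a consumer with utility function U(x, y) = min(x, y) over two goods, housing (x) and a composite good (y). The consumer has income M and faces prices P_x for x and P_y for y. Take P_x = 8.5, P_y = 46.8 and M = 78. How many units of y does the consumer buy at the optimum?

y* = 1.4105

Leontief preferences: the optimum is at the kink where x/1 = y/1, i.e. y = x.
Budget: P_x·x + P_y·x = M, so (P_x + P_y)·x = M.
Demand: x*(P_x,P_y,M) = M/(P_x + P_y), y* = M/(P_x + P_y).
Here 8.5 + 46.8 = 55.3, giving y* = 1.4105.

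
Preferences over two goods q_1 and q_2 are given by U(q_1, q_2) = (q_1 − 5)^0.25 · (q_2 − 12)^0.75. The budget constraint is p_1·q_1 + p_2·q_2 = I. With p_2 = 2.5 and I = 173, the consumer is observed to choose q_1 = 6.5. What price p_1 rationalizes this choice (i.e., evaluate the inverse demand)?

This is Cobb-Douglas in (q_1−5, q_2−12): tangency gives 0.25·p_2·(q_2−12) = 0.75·p_1·(q_1−5).
After buying the subsistence bundle (5, 12), a share 0.25 of the remaining income goes to q_1: q_1* = 5 + 0.25·(I − 5p_1 − 12p_2)/p_1.
Set q_1* = 6.5 in the demand function and solve for p_1: p_1 = 13.

p_1 = 13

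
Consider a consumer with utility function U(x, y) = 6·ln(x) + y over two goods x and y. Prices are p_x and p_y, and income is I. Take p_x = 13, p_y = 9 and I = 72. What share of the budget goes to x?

MU_x = 6/x, MU_y = 1. Tangency: 6/x = p_x/p_y.
So x*(p_x,p_y) = 6·p_y/p_x, independent of income; and y* = (I − 6·p_y)/p_y.
At the given prices: x* = 6·9/13 = 4.1538, and y* = 2.
Expenditure on x: 13·4.1538 = 54; share = 0.75.

share on x = 0.75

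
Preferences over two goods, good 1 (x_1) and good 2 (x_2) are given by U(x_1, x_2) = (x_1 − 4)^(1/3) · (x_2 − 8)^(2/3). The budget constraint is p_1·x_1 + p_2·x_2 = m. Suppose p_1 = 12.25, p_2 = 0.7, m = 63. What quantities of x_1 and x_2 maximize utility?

This is Cobb-Douglas in (x_1−4, x_2−8): tangency gives 1/3·p_2·(x_2−8) = 2/3·p_1·(x_1−4).
After buying the subsistence bundle (4, 8), a share 1/3 of the remaining income goes to x_1: x_1* = 4 + 1/3·(m − 4p_1 − 8p_2)/p_1.
Discretionary income = 63 − 4·12.25 − 8·0.7 = 8.4; x_1* = 4 + 1/3·8.4/12.25 = 4.2286; x_2* = 8 + 2/3·8.4/0.7 = 16.

x_1* = 4.2286, x_2* = 16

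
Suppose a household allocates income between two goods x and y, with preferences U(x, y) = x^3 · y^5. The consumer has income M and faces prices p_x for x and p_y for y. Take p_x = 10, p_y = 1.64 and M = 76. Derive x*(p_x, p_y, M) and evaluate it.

x* = 2.85

Tangency: MRS = (3/5)·y/x = p_x/p_y.
Rearranging, p_y·y = (5/3)·p_x·x. Substituting into the budget gives p_x·x·(1 + (5/3)) = M.
Demand: x*(p_x,p_y,M) = 0.375·M/p_x and y* = 0.625·M/p_y.
At p_x=10, p_y=1.64, M=76: x* = 0.375·76/10 = 2.85.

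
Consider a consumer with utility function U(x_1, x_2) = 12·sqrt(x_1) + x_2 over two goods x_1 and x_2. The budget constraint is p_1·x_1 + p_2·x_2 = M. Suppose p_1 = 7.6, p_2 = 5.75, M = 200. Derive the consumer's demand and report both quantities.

Set MRS = p_1/p_2: 6·x_1^(−1/2) = p_1/p_2.
Thus x_1* = (6·p_2/p_1)² — independent of M — with the rest of income spent on x_2.
Plugging in: x_1* = (6·5.75/7.6)² = 20.6068, x_2* = 7.5458.

x_1* = 20.6068, x_2* = 7.5458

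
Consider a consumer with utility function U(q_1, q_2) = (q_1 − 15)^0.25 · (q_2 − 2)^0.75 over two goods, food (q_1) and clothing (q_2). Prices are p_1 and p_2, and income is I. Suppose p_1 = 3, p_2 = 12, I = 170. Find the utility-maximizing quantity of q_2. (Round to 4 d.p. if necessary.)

Let q_1' = q_1−15, q_2' = q_2−2. MRS = (1/3)·q_2'/q_1' = p_1/p_2.
Substituting into the budget: q_1* = 15 + 0.25·(I − 15·p_1 − 2·p_2)/p_1, and q_2* = 2 + 0.75·(…)/p_2.
Discretionary income = 170 − 15·3 − 2·12 = 101; q_2* = 2 + 0.75·101/12 = 8.3125.

q_2* = 8.3125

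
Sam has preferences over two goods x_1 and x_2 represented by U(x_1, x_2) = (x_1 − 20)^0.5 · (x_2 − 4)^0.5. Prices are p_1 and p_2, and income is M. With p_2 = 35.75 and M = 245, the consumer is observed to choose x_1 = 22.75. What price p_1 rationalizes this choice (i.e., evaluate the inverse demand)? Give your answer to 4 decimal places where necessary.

p_1 = 4

Let x_1' = x_1−20, x_2' = x_2−4. MRS = x_2'/x_1' = p_1/p_2.
Substituting into the budget: x_1* = 20 + 0.5·(M − 20·p_1 − 4·p_2)/p_1, and x_2* = 4 + 0.5·(…)/p_2.
Set x_1* = 22.75 in the demand function and solve for p_1: p_1 = 4.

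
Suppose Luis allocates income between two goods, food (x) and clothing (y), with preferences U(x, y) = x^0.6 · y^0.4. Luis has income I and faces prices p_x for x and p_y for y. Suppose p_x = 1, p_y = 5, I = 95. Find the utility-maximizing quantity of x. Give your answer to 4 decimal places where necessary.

MU_x/MU_y = (0.6·y)/(0.4·x); tangency sets this equal to p_x/p_y.
Rearranging, p_y·y = (2/3)·p_x·x. Substituting into the budget gives p_x·x·(1 + (2/3)) = I.
Demand: x*(p_x,p_y,I) = 0.6·I/p_x and y* = 0.4·I/p_y.
At p_x=1, p_y=5, I=95: x* = 0.6·95/1 = 57.

x* = 57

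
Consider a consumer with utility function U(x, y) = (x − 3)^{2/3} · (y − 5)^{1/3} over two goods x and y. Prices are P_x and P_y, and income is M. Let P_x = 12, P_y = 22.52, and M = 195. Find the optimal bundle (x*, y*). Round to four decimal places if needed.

Discretionary income = 195 − 3·12 − 5·22.52 = 46.4; x* = 3 + 2/3·46.4/12 = 5.5778; y* = 5 + 1/3·46.4/22.52 = 5.6868.

x* = 5.5778, y* = 5.6868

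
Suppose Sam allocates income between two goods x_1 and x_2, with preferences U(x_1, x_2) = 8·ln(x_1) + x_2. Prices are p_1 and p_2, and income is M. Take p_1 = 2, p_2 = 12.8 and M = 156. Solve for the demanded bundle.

x_1* = 51.2, x_2* = 4.1875

So x_1*(p_1,p_2) = 8·p_2/p_1, independent of income; and x_2* = (M − 8·p_2)/p_2.
At the given prices: x_1* = 8·12.8/2 = 51.2, and x_2* = 4.1875.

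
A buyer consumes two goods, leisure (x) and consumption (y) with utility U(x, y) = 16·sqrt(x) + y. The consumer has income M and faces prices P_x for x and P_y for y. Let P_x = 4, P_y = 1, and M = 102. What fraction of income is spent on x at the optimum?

share on x = 0.1569

Set MRS = P_x/P_y: 8·x^(−1/2) = P_x/P_y.
Solve: √x = 8·P_y/P_x, so x*(P_x,P_y) = (8·P_y/P_x)², and y* = (M − P_x·x*)/P_y.
Plugging in: x* = (8·1/4)² = 4, y* = 86.
Expenditure on x: 4·4 = 16; share = 0.1569.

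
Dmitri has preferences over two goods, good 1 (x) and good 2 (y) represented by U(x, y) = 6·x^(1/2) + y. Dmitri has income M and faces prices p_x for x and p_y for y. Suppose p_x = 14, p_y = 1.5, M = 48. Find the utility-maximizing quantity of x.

x* = 0.1033

Utility is quasi-linear in y; the FOC for x is 3/√x = p_x/p_y.
Solve: √x = 3·p_y/p_x, so x*(p_x,p_y) = (3·p_y/p_x)², and y* = (M − p_x·x*)/p_y.
Plugging in: x* = (3·1.5/14)² = 0.1033.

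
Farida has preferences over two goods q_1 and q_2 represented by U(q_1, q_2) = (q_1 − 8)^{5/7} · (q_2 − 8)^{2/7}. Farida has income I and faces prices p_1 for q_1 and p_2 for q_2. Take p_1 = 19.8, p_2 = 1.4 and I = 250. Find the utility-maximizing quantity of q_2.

Substituting into the budget: q_1* = 8 + 5/7·(I − 8·p_1 − 8·p_2)/p_1, and q_2* = 8 + 2/7·(…)/p_2.
Discretionary income = 250 − 8·19.8 − 8·1.4 = 80.4; q_2* = 8 + 2/7·80.4/1.4 = 24.4082.

q_2* = 24.4082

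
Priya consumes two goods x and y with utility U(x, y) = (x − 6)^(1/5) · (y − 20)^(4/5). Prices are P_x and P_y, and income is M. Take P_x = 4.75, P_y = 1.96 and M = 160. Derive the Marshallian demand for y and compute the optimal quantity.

y* = 57.6735

Let x' = x−6, y' = y−20. MRS = (1/4)·y'/x' = P_x/P_y.
Substituting into the budget: x* = 6 + 0.2·(M − 6·P_x − 20·P_y)/P_x, and y* = 20 + 0.8·(…)/P_y.
Discretionary income = 160 − 6·4.75 − 20·1.96 = 92.3; y* = 20 + 0.8·92.3/1.96 = 57.6735.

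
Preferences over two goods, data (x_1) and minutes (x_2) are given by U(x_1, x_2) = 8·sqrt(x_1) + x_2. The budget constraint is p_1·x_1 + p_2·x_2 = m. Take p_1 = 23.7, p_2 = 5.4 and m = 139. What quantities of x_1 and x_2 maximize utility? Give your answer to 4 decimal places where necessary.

Solve: √x_1 = 4·p_2/p_1, so x_1*(p_1,p_2) = (4·p_2/p_1)², and x_2* = (m − p_1·x_1*)/p_2.
Plugging in: x_1* = (4·5.4/23.7)² = 0.8306, x_2* = 22.0952.

x_1* = 0.8306, x_2* = 22.0952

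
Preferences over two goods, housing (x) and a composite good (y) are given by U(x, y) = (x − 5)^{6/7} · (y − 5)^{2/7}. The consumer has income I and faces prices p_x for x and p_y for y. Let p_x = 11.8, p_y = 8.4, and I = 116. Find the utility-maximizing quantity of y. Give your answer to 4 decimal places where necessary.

y* = 5.4464

MRS = 3·(y−5)/(x−5). Tangency with p_x/p_y gives y−5 = (1/3)·(p_x/p_y)·(x−5).
After buying the subsistence bundle (5, 5), a share 0.75 of the remaining income goes to x: x* = 5 + 0.75·(I − 5p_x − 5p_y)/p_x.
Discretionary income = 116 − 5·11.8 − 5·8.4 = 15; y* = 5 + 0.25·15/8.4 = 5.4464.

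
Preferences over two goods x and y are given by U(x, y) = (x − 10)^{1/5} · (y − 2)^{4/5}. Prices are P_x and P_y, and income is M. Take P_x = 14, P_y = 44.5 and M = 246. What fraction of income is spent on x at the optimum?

share on x = 0.5829

MRS = (1/4)·(y−2)/(x−10). Tangency with P_x/P_y gives y−2 = 4·(P_x/P_y)·(x−10).
After buying the subsistence bundle (10, 2), a share 0.2 of the remaining income goes to x: x* = 10 + 0.2·(M − 10P_x − 2P_y)/P_x.
Discretionary income = 246 − 10·14 − 2·44.5 = 17; x* = 10 + 0.2·17/14 = 10.2429; y* = 2 + 0.8·17/44.5 = 2.3056.
Expenditure on x: 14·10.2429 = 143.4; share = 0.5829.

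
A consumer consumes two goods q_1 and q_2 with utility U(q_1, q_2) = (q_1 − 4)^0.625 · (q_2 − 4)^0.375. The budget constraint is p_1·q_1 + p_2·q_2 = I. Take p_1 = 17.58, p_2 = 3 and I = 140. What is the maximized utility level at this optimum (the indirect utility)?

Let q_1' = q_1−4, q_2' = q_2−4. MRS = (5/3)·q_2'/q_1' = p_1/p_2.
Substituting into the budget: q_1* = 4 + 0.625·(I − 4·p_1 − 4·p_2)/p_1, and q_2* = 4 + 0.375·(…)/p_2.
Discretionary income = 140 − 4·17.58 − 4·3 = 57.68; q_1* = 4 + 0.625·57.68/17.58 = 6.0506; q_2* = 4 + 0.375·57.68/3 = 11.21.
Utility at the optimum: U(6.0506, 11.21) = 3.2859.

V = 3.2859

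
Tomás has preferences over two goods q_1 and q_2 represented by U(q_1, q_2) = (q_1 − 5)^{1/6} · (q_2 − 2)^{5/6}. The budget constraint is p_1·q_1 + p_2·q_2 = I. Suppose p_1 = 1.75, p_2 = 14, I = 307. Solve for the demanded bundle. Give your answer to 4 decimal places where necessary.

MRS = (1/5)·(q_2−2)/(q_1−5). Tangency with p_1/p_2 gives q_2−2 = 5·(p_1/p_2)·(q_1−5).
After buying the subsistence bundle (5, 2), a share 1/6 of the remaining income goes to q_1: q_1* = 5 + 1/6·(I − 5p_1 − 2p_2)/p_1.
Discretionary income = 307 − 5·1.75 − 2·14 = 270.25; q_1* = 5 + 1/6·270.25/1.75 = 30.7381; q_2* = 2 + 5/6·270.25/14 = 18.0863.

q_1* = 30.7381, q_2* = 18.0863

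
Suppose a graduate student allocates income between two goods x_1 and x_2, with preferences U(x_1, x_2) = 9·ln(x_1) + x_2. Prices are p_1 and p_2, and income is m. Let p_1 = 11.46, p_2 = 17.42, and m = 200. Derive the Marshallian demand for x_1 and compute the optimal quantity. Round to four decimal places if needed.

MU_x_1 = 9/x_1, MU_x_2 = 1. Tangency: 9/x_1 = p_1/p_2.
So x_1*(p_1,p_2) = 9·p_2/p_1, independent of income; and x_2* = (m − 9·p_2)/p_2.
At the given prices: x_1* = 9·17.42/11.46 = 13.6806.

x_1* = 13.6806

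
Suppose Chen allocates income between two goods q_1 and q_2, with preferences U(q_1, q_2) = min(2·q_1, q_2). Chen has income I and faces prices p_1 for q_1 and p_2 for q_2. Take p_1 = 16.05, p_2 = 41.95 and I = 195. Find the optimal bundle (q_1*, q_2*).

Demand: q_1*(p_1,p_2,I) = I/(p_1 + 2·p_2), q_2* = 2·I/(p_1 + 2·p_2).
Here 16.05 + 2·41.95 = 99.95, giving q_1* = 1.951 and q_2* = 3.902.

q_1* = 1.951, q_2* = 3.902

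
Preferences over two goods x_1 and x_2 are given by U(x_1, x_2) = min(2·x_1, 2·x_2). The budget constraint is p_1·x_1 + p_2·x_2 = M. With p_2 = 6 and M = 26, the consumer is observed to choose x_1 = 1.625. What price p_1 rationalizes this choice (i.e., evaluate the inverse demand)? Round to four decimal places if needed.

p_1 = 10

With perfect complements, no substitution: consume in ratio x_1:x_2 = 2:2.
Budget: p_1·x_1 + p_2·x_1 = M, so (2·p_1 + 2·p_2)·x_1 = 2·M.
Demand: x_1*(p_1,p_2,M) = 2·M/(2·p_1 + 2·p_2), x_2* = 2·M/(2·p_1 + 2·p_2).
Set x_1* = 1.625 in the demand function and solve for p_1: p_1 = 10.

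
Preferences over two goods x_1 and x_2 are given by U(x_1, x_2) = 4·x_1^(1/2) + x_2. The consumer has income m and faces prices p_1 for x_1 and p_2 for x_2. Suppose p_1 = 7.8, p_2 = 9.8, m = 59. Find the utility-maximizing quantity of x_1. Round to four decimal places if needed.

Thus x_1* = (2·p_2/p_1)² — independent of m — with the rest of income spent on x_2.
Plugging in: x_1* = (2·9.8/7.8)² = 6.3143.

x_1* = 6.3143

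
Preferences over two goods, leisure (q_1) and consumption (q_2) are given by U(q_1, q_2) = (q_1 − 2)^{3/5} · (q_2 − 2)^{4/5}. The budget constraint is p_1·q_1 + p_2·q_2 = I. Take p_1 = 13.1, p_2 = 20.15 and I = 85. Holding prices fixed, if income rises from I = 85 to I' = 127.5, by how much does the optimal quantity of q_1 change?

MRS = (3/4)·(q_2−2)/(q_1−2). Tangency with p_1/p_2 gives q_2−2 = (4/3)·(p_1/p_2)·(q_1−2).
Substituting into the budget: q_1* = 2 + 3/7·(I − 2·p_1 − 2·p_2)/p_1, and q_2* = 2 + 4/7·(…)/p_2.
Discretionary income = 85 − 2·13.1 − 2·20.15 = 18.5; q_1* = 2 + 3/7·18.5/13.1 = 2.6052.
At I' = 127.5: q_1* = 3.9956. Change: 3.9956 − 2.6052 = 1.3904.

Δq_1* = 1.3904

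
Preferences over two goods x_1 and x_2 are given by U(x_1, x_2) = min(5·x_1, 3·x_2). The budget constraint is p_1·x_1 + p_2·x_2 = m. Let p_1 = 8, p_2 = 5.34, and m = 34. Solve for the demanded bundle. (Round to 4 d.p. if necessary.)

Here 3·8 + 5·5.34 = 50.7, giving x_1* = 2.0118 and x_2* = 3.3531.

x_1* = 2.0118, x_2* = 3.3531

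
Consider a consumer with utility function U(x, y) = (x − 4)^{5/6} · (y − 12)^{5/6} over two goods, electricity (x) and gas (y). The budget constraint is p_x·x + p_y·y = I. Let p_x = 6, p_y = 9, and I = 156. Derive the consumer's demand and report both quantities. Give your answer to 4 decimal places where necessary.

x* = 6, y* = 13.3333

MRS = (y−12)/(x−4). Tangency with p_x/p_y gives y−12 = (p_x/p_y)·(x−4).
After buying the subsistence bundle (4, 12), a share 0.5 of the remaining income goes to x: x* = 4 + 0.5·(I − 4p_x − 12p_y)/p_x.
Discretionary income = 156 − 4·6 − 12·9 = 24; x* = 4 + 0.5·24/6 = 6; y* = 12 + 0.5·24/9 = 13.3333.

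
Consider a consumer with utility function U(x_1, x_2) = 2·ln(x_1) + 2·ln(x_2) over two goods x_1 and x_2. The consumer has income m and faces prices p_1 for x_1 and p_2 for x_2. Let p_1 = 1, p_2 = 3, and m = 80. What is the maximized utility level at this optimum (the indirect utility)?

V = 12.5583

The MRS is x_2/x_1. Set MRS = p_1/p_2.
So 2·p_2·x_2 = 2·p_1·x_1; combined with the budget, a share 0.5 of income goes to x_1.
Demand: x_1*(p_1,p_2,m) = 0.5·m/p_1 and x_2* = 0.5·m/p_2.
At p_1=1, p_2=3, m=80: x_1* = 0.5·80/1 = 40, x_2* = 13.3333.
Utility at the optimum: U(40, 13.3333) = 12.5583.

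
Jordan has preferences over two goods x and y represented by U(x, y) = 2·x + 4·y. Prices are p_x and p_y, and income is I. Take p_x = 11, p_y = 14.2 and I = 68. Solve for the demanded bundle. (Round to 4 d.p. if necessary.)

x* = 0, y* = 4.7887

Perfect substitutes: compare marginal utility per dollar. 2/p_x vs 4/p_y → 0.1818 vs 0.2817.
y gives more utility per dollar, so spend all income on y: y* = I/p_y, x* = 0.
Numerically: x* = 0, y* = 4.7887.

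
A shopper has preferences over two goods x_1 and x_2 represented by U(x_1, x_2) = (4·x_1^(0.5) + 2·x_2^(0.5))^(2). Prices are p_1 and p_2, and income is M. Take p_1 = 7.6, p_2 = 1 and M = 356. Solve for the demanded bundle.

x_1* = 16.1525, x_2* = 233.2414

MRS = MU_x_1/MU_x_2 = 2·(x_2/x_1)^(0.5). Set equal to p_1/p_2.
Solve for the ratio: x_2/x_1 = [(1/2)·p_1/p_2]^(2).
With the ratio pinned down, the budget gives x_1* = M/(p_1 + p_2·(x_2/x_1)) and x_2* = (x_2/x_1)·x_1*.
Numerically x_2/x_1 = 14.44, so x_1* = 356/(7.6 + 1·14.44) = 16.1525 and x_2* = 14.44·16.1525 = 233.2414.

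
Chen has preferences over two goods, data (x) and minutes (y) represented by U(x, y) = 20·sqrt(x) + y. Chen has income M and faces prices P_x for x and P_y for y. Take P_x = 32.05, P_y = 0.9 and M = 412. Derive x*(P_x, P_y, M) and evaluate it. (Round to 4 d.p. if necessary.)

Utility is quasi-linear in y; the FOC for x is 10/√x = P_x/P_y.
Thus x* = (10·P_y/P_x)² — independent of M — with the rest of income spent on y.
Plugging in: x* = (10·0.9/32.05)² = 0.0789.

x* = 0.0789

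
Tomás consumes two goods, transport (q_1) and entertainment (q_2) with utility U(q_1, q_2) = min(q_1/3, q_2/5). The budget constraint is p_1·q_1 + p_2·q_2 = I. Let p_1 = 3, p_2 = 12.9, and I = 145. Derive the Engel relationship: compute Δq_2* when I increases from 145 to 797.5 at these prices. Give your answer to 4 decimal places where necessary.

Leontief preferences: the optimum is at the kink where q_1/3 = q_2/5, i.e. q_2 = (5/3)·q_1.
Budget: p_1·q_1 + p_2·(5/3)·q_1 = I, so (3·p_1 + 5·p_2)·q_1 = 3·I.
Demand: q_1*(p_1,p_2,I) = 3·I/(3·p_1 + 5·p_2), q_2* = 5·I/(3·p_1 + 5·p_2).
Here 3·3 + 5·12.9 = 73.5, giving q_2* = 9.8639.
At I' = 797.5: q_2* = 54.2517. Change: 54.2517 − 9.8639 = 44.3878.

Δq_2* = 44.3878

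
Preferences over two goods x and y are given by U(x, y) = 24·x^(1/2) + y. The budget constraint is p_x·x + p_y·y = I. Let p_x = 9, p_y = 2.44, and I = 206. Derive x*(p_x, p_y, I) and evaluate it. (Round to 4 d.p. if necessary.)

Solve: √x = 12·p_y/p_x, so x*(p_x,p_y) = (12·p_y/p_x)², and y* = (I − p_x·x*)/p_y.
Plugging in: x* = (12·2.44/9)² = 10.5842.

x* = 10.5842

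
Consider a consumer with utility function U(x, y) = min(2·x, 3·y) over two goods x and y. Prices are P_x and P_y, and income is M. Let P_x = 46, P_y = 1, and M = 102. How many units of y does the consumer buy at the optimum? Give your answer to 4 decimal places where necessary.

y* = 1.4571

Leontief preferences: the optimum is at the kink where x/3 = y/2, i.e. y = (2/3)·x.
Budget: P_x·x + P_y·(2/3)·x = M, so (3·P_x + 2·P_y)·x = 3·M.
Demand: x*(P_x,P_y,M) = 3·M/(3·P_x + 2·P_y), y* = 2·M/(3·P_x + 2·P_y).
Here 3·46 + 2·1 = 140, giving y* = 1.4571.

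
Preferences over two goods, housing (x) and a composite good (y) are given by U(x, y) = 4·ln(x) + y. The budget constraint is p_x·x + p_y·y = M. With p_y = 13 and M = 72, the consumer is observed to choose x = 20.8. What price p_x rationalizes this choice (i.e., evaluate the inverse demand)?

p_x = 2.5

Set MRS = p_x/p_y: (4/x)/1 = p_x/p_y.
So x*(p_x,p_y) = 4·p_y/p_x, independent of income; and y* = (M − 4·p_y)/p_y.
Set x* = 20.8 in the demand function and solve for p_x: p_x = 2.5.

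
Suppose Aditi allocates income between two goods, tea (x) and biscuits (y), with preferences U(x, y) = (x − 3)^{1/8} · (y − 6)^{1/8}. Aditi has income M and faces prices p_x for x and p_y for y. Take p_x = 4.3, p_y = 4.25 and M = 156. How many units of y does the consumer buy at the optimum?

Let x' = x−3, y' = y−6. MRS = y'/x' = p_x/p_y.
After buying the subsistence bundle (3, 6), a share 0.5 of the remaining income goes to x: x* = 3 + 0.5·(M − 3p_x − 6p_y)/p_x.
Discretionary income = 156 − 3·4.3 − 6·4.25 = 117.6; y* = 6 + 0.5·117.6/4.25 = 19.8353.

y* = 19.8353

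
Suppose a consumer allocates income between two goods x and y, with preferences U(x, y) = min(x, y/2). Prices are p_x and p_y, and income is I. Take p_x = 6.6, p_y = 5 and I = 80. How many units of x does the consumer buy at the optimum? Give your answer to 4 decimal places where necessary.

x* = 4.8193

With perfect complements, no substitution: consume in ratio x:y = 1:2.
Budget: p_x·x + p_y·2·x = I, so (p_x + 2·p_y)·x = I.
Demand: x*(p_x,p_y,I) = I/(p_x + 2·p_y), y* = 2·I/(p_x + 2·p_y).
Here 6.6 + 2·5 = 16.6, giving x* = 4.8193.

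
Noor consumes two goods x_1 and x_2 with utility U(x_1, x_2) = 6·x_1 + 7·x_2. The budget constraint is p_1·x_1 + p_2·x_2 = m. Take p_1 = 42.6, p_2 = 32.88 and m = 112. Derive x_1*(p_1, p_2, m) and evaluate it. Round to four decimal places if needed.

x_1* = 0

Linear utility — the consumer picks whichever good has higher MU/price: 6/42.6 = 0.1408 vs 7/32.88 = 0.2129.
x_2 gives more utility per dollar, so spend all income on x_2: x_2* = m/p_2, x_1* = 0.
Numerically: x_1* = 0, x_2* = 3.4063.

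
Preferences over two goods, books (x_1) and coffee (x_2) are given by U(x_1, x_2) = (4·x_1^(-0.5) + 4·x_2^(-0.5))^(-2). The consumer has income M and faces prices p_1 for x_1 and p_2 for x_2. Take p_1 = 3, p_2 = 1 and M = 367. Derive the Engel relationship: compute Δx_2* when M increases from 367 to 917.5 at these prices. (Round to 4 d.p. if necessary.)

MRS = MU_x_1/MU_x_2 = (x_2/x_1)^(1.5). Set equal to p_1/p_2.
Hence x_2/x_1 = (p_1/p_2)^(1/(1.5)), i.e. raised to the 2/3 power.
With the ratio pinned down, the budget gives x_1* = M/(p_1 + p_2·(x_2/x_1)) and x_2* = (x_2/x_1)·x_1*.
Numerically x_2/x_1 = 2.080084, so x_1* = 367/(3 + 1·2.080084) = 72.2429 and x_2* = 2.080084·72.2429 = 150.2713.
At M' = 917.5: x_2* = 375.6782. Change: 375.6782 − 150.2713 = 225.4069.

Δx_2* = 225.4069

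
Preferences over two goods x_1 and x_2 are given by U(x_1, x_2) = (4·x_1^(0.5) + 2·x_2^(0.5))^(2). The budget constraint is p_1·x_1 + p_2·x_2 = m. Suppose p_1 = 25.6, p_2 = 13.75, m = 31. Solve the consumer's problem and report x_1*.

x_1* = 0.8263

From the CES first-order condition, 2·(x_2/x_1)^(0.5) = p_1/p_2.
Solve for the ratio: x_2/x_1 = [(1/2)·p_1/p_2]^(2).
Substitute x_2 = (x_2/x_1)·x_1 into the budget: x_1* = m/(p_1 + p_2·(x_2/x_1)).
Numerically x_2/x_1 = 0.866592, so x_1* = 31/(25.6 + 13.75·0.866592) = 0.8263.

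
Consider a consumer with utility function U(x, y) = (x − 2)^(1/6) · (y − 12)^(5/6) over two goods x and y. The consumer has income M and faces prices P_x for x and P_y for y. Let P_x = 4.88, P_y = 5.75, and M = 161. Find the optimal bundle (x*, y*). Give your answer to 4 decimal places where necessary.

This is Cobb-Douglas in (x−2, y−12): tangency gives 1/6·P_y·(y−12) = 5/6·P_x·(x−2).
After buying the subsistence bundle (2, 12), a share 1/6 of the remaining income goes to x: x* = 2 + 1/6·(M − 2P_x − 12P_y)/P_x.
Discretionary income = 161 − 2·4.88 − 12·5.75 = 82.24; x* = 2 + 1/6·82.24/4.88 = 4.8087; y* = 12 + 5/6·82.24/5.75 = 23.9188.

x* = 4.8087, y* = 23.9188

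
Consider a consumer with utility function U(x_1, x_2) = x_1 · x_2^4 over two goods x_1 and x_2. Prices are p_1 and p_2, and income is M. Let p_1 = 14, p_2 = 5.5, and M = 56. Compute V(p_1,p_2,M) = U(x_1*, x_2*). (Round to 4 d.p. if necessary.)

V = 3521.6913

Demand: x_1*(p_1,p_2,M) = 0.2·M/p_1 and x_2* = 0.8·M/p_2.
At p_1=14, p_2=5.5, M=56: x_1* = 0.2·56/14 = 0.8, x_2* = 8.1455.
Utility at the optimum: U(0.8, 8.1455) = 3521.6913.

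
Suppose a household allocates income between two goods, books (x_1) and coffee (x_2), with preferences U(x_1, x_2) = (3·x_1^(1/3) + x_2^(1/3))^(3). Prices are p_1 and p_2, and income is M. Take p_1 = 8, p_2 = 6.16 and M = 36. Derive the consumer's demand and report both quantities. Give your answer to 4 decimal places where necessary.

x_1* = 3.6906, x_2* = 1.0512

MU_x_1 ∝ 3·x_1^(-2/3), MU_x_2 ∝ x_2^(-2/3), so MRS = 3·(x_2/x_1)^(2/3) = p_1/p_2.
Solve for the ratio: x_2/x_1 = [(1/3)·p_1/p_2]^(1.5).
With the ratio pinned down, the budget gives x_1* = M/(p_1 + p_2·(x_2/x_1)) and x_2* = (x_2/x_1)·x_1*.
Numerically x_2/x_1 = 0.284828, so x_1* = 36/(8 + 6.16·0.284828) = 3.6906 and x_2* = 0.284828·3.6906 = 1.0512.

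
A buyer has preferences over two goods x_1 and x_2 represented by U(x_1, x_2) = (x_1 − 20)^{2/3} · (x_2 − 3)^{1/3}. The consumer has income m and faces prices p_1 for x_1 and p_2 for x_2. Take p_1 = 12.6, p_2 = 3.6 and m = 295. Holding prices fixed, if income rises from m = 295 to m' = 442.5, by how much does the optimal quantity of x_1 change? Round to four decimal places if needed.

Δx_1* = 7.8042

MRS = 2·(x_2−3)/(x_1−20). Tangency with p_1/p_2 gives x_2−3 = (1/2)·(p_1/p_2)·(x_1−20).
Substituting into the budget: x_1* = 20 + 2/3·(m − 20·p_1 − 3·p_2)/p_1, and x_2* = 3 + 1/3·(…)/p_2.
Discretionary income = 295 − 20·12.6 − 3·3.6 = 32.2; x_1* = 20 + 2/3·32.2/12.6 = 21.7037.
At m' = 442.5: x_1* = 29.5079. Change: 29.5079 − 21.7037 = 7.8042.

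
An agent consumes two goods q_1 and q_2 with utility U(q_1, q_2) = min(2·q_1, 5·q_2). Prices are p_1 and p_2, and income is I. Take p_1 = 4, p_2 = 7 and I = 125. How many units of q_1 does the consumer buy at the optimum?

With perfect complements, no substitution: consume in ratio q_1:q_2 = 5:2.
Budget: p_1·q_1 + p_2·(2/5)·q_1 = I, so (5·p_1 + 2·p_2)·q_1 = 5·I.
Demand: q_1*(p_1,p_2,I) = 5·I/(5·p_1 + 2·p_2), q_2* = 2·I/(5·p_1 + 2·p_2).
Here 5·4 + 2·7 = 34, giving q_1* = 18.3824.

q_1* = 18.3824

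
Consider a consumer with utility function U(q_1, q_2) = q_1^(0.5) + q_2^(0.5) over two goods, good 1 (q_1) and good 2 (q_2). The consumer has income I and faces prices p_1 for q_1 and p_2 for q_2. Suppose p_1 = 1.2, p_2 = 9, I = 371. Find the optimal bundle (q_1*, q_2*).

From the CES first-order condition, (q_2/q_1)^(0.5) = p_1/p_2.
Solve for the ratio: q_2/q_1 = [p_1/p_2]^(2).
Substitute q_2 = (q_2/q_1)·q_1 into the budget: q_1* = I/(p_1 + p_2·(q_2/q_1)).
Numerically q_2/q_1 = 0.017778, so q_1* = 371/(1.2 + 9·0.017778) = 272.7941 and q_2* = 0.017778·272.7941 = 4.8497.

q_1* = 272.7941, q_2* = 4.8497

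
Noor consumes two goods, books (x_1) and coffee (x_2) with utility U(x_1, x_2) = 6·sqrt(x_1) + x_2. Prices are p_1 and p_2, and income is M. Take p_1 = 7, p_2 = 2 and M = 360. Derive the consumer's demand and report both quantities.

x_1* = 0.7347, x_2* = 177.4286

Thus x_1* = (3·p_2/p_1)² — independent of M — with the rest of income spent on x_2.
Plugging in: x_1* = (3·2/7)² = 0.7347, x_2* = 177.4286.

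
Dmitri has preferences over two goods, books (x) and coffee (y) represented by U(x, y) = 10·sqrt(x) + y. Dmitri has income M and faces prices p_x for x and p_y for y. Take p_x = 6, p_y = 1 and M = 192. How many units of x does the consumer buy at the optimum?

x* = 0.6944

Utility is quasi-linear in y; the FOC for x is 5/√x = p_x/p_y.
Solve: √x = 5·p_y/p_x, so x*(p_x,p_y) = (5·p_y/p_x)², and y* = (M − p_x·x*)/p_y.
Plugging in: x* = (5·1/6)² = 0.6944.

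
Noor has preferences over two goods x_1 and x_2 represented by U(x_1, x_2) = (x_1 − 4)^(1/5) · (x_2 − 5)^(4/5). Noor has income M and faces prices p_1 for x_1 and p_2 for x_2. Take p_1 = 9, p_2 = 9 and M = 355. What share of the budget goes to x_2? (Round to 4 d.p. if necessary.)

After buying the subsistence bundle (4, 5), a share 0.2 of the remaining income goes to x_1: x_1* = 4 + 0.2·(M − 4p_1 − 5p_2)/p_1.
Discretionary income = 355 − 4·9 − 5·9 = 274; x_1* = 4 + 0.2·274/9 = 10.0889; x_2* = 5 + 0.8·274/9 = 29.3556.
Expenditure on x_2: 9·29.3556 = 264.2; share = 0.7442.

share on x_2 = 0.7442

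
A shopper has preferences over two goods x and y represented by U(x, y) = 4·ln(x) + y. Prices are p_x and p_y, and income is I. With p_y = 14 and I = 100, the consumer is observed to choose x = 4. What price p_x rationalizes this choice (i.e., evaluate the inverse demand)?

p_x = 14

Set MRS = p_x/p_y: (4/x)/1 = p_x/p_y.
So x*(p_x,p_y) = 4·p_y/p_x, independent of income; and y* = (I − 4·p_y)/p_y.
Set x* = 4 in the demand function and solve for p_x: p_x = 14.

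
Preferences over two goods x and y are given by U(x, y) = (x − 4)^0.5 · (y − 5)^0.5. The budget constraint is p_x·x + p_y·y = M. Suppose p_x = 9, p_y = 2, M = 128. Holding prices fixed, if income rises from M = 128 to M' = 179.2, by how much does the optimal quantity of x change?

Δx* = 2.8444

Let x' = x−4, y' = y−5. MRS = y'/x' = p_x/p_y.
After buying the subsistence bundle (4, 5), a share 0.5 of the remaining income goes to x: x* = 4 + 0.5·(M − 4p_x − 5p_y)/p_x.
Discretionary income = 128 − 4·9 − 5·2 = 82; x* = 4 + 0.5·82/9 = 8.5556.
At M' = 179.2: x* = 11.4. Change: 11.4 − 8.5556 = 2.8444.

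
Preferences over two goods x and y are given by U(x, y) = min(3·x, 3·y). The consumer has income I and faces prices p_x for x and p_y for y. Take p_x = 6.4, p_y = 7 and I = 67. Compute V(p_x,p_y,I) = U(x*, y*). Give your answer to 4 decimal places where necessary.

V = 15

With perfect complements, no substitution: consume in ratio x:y = 3:3.
Budget: p_x·x + p_y·x = I, so (3·p_x + 3·p_y)·x = 3·I.
Demand: x*(p_x,p_y,I) = 3·I/(3·p_x + 3·p_y), y* = 3·I/(3·p_x + 3·p_y).
Here 3·6.4 + 3·7 = 40.2, giving x* = 5 and y* = 5.
Utility at the optimum: U(5, 5) = 15.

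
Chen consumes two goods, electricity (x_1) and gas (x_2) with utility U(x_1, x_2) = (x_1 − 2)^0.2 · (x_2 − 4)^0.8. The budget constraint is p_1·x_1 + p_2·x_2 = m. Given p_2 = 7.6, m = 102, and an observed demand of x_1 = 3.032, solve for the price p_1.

p_1 = 10

MRS = (1/4)·(x_2−4)/(x_1−2). Tangency with p_1/p_2 gives x_2−4 = 4·(p_1/p_2)·(x_1−2).
After buying the subsistence bundle (2, 4), a share 0.2 of the remaining income goes to x_1: x_1* = 2 + 0.2·(m − 2p_1 − 4p_2)/p_1.
Set x_1* = 3.032 in the demand function and solve for p_1: p_1 = 10.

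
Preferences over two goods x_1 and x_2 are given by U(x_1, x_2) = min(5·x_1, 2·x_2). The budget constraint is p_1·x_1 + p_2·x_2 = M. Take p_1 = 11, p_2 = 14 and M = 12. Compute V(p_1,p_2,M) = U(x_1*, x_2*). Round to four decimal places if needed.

Leontief preferences: the optimum is at the kink where x_1/2 = x_2/5, i.e. x_2 = (5/2)·x_1.
Budget: p_1·x_1 + p_2·(5/2)·x_1 = M, so (2·p_1 + 5·p_2)·x_1 = 2·M.
Demand: x_1*(p_1,p_2,M) = 2·M/(2·p_1 + 5·p_2), x_2* = 5·M/(2·p_1 + 5·p_2).
Here 2·11 + 5·14 = 92, giving x_1* = 0.2609 and x_2* = 0.6522.
Utility at the optimum: U(0.2609, 0.6522) = 1.3043.

V = 1.3043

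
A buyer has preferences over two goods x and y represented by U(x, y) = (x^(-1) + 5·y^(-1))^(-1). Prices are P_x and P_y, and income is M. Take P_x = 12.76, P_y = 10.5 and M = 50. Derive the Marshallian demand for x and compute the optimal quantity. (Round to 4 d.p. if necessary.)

Substitute y = (y/x)·x into the budget: x* = M/(P_x + P_y·(y/x)).
Numerically y/x = 2.464993, so x* = 50/(12.76 + 10.5·2.464993) = 1.2939.

x* = 1.2939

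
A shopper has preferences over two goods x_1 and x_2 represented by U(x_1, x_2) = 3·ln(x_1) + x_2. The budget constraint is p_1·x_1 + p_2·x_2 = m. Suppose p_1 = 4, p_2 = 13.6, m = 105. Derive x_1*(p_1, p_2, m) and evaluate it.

x_1* = 10.2

MU_x_1 = 3/x_1, MU_x_2 = 1. Tangency: 3/x_1 = p_1/p_2.
So x_1*(p_1,p_2) = 3·p_2/p_1, independent of income; and x_2* = (m − 3·p_2)/p_2.
At the given prices: x_1* = 3·13.6/4 = 10.2.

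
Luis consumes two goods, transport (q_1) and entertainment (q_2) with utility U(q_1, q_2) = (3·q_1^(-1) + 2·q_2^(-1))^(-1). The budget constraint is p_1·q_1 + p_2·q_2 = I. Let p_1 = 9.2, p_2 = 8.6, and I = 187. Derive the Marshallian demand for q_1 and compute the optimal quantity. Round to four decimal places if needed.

q_1* = 11.359

MU_q_1 ∝ 3·q_1^(-2), MU_q_2 ∝ 2·q_2^(-2), so MRS = (3/2)·(q_2/q_1)^(2) = p_1/p_2.
Hence q_2/q_1 = ((2/3)·p_1/p_2)^(1/(2)), i.e. raised to the 0.5 power.
Substitute q_2 = (q_2/q_1)·q_1 into the budget: q_1* = I/(p_1 + p_2·(q_2/q_1)).
Numerically q_2/q_1 = 0.844499, so q_1* = 187/(9.2 + 8.6·0.844499) = 11.359.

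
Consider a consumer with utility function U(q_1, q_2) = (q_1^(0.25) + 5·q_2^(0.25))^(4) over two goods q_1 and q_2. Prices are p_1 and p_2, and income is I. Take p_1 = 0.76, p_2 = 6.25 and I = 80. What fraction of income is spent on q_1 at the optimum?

share on q_1 = 0.191

MRS = MU_q_1/MU_q_2 = (1/5)·(q_2/q_1)^(0.75). Set equal to p_1/p_2.
Hence q_2/q_1 = (5·p_1/p_2)^(1/(0.75)), i.e. raised to the 4/3 power.
With the ratio pinned down, the budget gives q_1* = I/(p_1 + p_2·(q_2/q_1)) and q_2* = (q_2/q_1)·q_1*.
Numerically q_2/q_1 = 0.515076, so q_1* = 80/(0.76 + 6.25·0.515076) = 20.1044 and q_2* = 0.515076·20.1044 = 10.3553.
Expenditure on q_1: 0.76·20.1044 = 15.2794; share = 0.191.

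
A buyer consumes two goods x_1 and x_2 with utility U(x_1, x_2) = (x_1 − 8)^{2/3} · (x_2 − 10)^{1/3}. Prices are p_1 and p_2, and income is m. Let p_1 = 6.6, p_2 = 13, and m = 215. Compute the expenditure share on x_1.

share on x_1 = 0.3454

Let x_1' = x_1−8, x_2' = x_2−10. MRS = 2·x_2'/x_1' = p_1/p_2.
Substituting into the budget: x_1* = 8 + 2/3·(m − 8·p_1 − 10·p_2)/p_1, and x_2* = 10 + 1/3·(…)/p_2.
Discretionary income = 215 − 8·6.6 − 10·13 = 32.2; x_1* = 8 + 2/3·32.2/6.6 = 11.2525; x_2* = 10 + 1/3·32.2/13 = 10.8256.
Expenditure on x_1: 6.6·11.2525 = 74.2667; share = 0.3454.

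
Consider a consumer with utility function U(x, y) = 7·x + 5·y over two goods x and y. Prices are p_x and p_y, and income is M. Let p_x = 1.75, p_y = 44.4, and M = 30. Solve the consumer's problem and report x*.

x* = 17.1429

Perfect substitutes: compare marginal utility per dollar. 7/p_x vs 5/p_y → 4 vs 0.1126.
x gives more utility per dollar, so spend all income on x: x* = M/p_x, y* = 0.
Numerically: x* = 17.1429, y* = 0.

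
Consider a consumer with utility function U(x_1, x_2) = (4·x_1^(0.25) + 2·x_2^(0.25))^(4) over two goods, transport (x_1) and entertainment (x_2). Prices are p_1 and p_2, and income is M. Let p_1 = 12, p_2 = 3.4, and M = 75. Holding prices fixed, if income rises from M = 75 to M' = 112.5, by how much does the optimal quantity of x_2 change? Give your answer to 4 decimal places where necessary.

Δx_2* = 4.1542

MRS = MU_x_1/MU_x_2 = 2·(x_2/x_1)^(0.75). Set equal to p_1/p_2.
Hence x_2/x_1 = ((1/2)·p_1/p_2)^(1/(0.75)), i.e. raised to the 4/3 power.
With the ratio pinned down, the budget gives x_1* = M/(p_1 + p_2·(x_2/x_1)) and x_2* = (x_2/x_1)·x_1*.
Numerically x_2/x_1 = 2.132536, so x_1* = 75/(12 + 3.4·2.132536) = 3.896 and x_2* = 2.132536·3.896 = 8.3083.
At M' = 112.5: x_2* = 12.4625. Change: 12.4625 − 8.3083 = 4.1542.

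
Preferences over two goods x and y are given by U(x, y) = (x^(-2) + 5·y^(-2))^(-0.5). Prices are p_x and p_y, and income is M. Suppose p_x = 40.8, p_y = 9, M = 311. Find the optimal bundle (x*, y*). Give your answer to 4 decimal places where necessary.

x* = 4.6929, y* = 13.2811

From the CES first-order condition, (1/5)·(y/x)^(3) = p_x/p_y.
Hence y/x = (5·p_x/p_y)^(1/(3)), i.e. raised to the 1/3 power.
Substitute y = (y/x)·x into the budget: x* = M/(p_x + p_y·(y/x)).
Numerically y/x = 2.830062, so x* = 311/(40.8 + 9·2.830062) = 4.6929 and y* = 2.830062·4.6929 = 13.2811.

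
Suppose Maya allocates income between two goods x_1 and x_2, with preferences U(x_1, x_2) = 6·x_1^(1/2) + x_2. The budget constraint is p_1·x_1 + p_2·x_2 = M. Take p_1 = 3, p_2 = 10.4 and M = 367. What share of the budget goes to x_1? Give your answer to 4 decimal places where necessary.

share on x_1 = 0.8841

Set MRS = p_1/p_2: 3·x_1^(−1/2) = p_1/p_2.
Thus x_1* = (3·p_2/p_1)² — independent of M — with the rest of income spent on x_2.
Plugging in: x_1* = (3·10.4/3)² = 108.16, x_2* = 4.0885.
Expenditure on x_1: 3·108.16 = 324.48; share = 0.8841.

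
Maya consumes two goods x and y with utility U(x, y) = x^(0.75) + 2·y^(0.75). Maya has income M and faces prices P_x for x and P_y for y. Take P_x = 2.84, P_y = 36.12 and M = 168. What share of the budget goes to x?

MU_x ∝ x^(-0.25), MU_y ∝ 2·y^(-0.25), so MRS = (1/2)·(y/x)^(0.25) = P_x/P_y.
Solve for the ratio: y/x = [2·P_x/P_y]^(4).
Substitute y = (y/x)·x into the budget: x* = M/(P_x + P_y·(y/x)).
Numerically y/x = 0.000612, so x* = 168/(2.84 + 36.12·0.000612) = 58.6984 and y* = 0.000612·58.6984 = 0.0359.
Expenditure on x: 2.84·58.6984 = 166.7035; share = 0.9923.

share on x = 0.9923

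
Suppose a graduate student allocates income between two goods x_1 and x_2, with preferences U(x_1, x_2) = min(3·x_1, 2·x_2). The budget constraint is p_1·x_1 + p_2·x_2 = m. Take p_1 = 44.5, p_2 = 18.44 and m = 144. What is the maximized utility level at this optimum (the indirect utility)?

With perfect complements, no substitution: consume in ratio x_1:x_2 = 2:3.
Budget: p_1·x_1 + p_2·(3/2)·x_1 = m, so (2·p_1 + 3·p_2)·x_1 = 2·m.
Demand: x_1*(p_1,p_2,m) = 2·m/(2·p_1 + 3·p_2), x_2* = 3·m/(2·p_1 + 3·p_2).
Here 2·44.5 + 3·18.44 = 144.32, giving x_1* = 1.9956 and x_2* = 2.9933.
Utility at the optimum: U(1.9956, 2.9933) = 5.9867.

V = 5.9867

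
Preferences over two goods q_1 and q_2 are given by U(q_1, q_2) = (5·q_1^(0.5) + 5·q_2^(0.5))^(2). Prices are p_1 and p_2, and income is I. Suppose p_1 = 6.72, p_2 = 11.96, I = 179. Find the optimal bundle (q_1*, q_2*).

MU_q_1 ∝ 5·q_1^(-0.5), MU_q_2 ∝ 5·q_2^(-0.5), so MRS = (q_2/q_1)^(0.5) = p_1/p_2.
Solve for the ratio: q_2/q_1 = [p_1/p_2]^(2).
Substitute q_2 = (q_2/q_1)·q_1 into the budget: q_1* = I/(p_1 + p_2·(q_2/q_1)).
Numerically q_2/q_1 = 0.315701, so q_1* = 179/(6.72 + 11.96·0.315701) = 17.0545 and q_2* = 0.315701·17.0545 = 5.3841.

q_1* = 17.0545, q_2* = 5.3841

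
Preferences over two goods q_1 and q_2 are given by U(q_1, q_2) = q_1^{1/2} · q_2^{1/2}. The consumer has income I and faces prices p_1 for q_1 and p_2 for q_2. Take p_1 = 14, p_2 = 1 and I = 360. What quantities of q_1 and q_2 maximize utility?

q_1* = 12.8571, q_2* = 180

Tangency: MRS = q_2/q_1 = p_1/p_2.
Rearranging, p_2·q_2 = p_1·q_1. Substituting into the budget gives p_1·q_1·(1 + 1) = I.
Demand: q_1*(p_1,p_2,I) = 0.5·I/p_1 and q_2* = 0.5·I/p_2.
At p_1=14, p_2=1, I=360: q_1* = 0.5·360/14 = 12.8571, q_2* = 180.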